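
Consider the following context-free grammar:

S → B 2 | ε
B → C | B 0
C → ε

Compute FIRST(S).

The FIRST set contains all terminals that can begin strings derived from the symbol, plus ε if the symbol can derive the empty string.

We compute FIRST(S) using the standard algorithm.
FIRST(B) = {0, ε}
FIRST(C) = {ε}
FIRST(S) = {0, 2, ε}
Therefore, FIRST(S) = {0, 2, ε}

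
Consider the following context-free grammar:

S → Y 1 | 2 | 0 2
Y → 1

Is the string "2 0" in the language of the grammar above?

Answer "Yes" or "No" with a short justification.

No - no valid derivation exists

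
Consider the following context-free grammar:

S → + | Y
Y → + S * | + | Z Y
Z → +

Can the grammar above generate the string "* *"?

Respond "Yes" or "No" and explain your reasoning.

No - no valid derivation exists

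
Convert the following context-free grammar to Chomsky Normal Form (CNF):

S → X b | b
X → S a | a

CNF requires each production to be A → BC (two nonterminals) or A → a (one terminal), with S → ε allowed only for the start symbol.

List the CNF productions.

TB → b; S → b; TA → a; X → a; S → X TB; X → S TA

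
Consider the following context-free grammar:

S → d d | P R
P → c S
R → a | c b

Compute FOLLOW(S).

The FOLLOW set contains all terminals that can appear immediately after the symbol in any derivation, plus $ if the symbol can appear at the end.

We compute FOLLOW(S) using the standard algorithm.
FOLLOW(S) starts with {$}.
FIRST(P) = {c}
FIRST(R) = {a, c}
FIRST(S) = {c, d}
FOLLOW(P) = {a, c}
FOLLOW(R) = {$, a, c}
FOLLOW(S) = {$, a, c}
Therefore, FOLLOW(S) = {$, a, c}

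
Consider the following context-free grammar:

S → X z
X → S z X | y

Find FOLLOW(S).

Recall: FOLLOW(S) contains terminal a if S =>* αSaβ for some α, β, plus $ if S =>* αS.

We compute FOLLOW(S) using the standard algorithm.
FOLLOW(S) starts with {$}.
FIRST(S) = {y}
FIRST(X) = {y}
FOLLOW(S) = {$, z}
FOLLOW(X) = {z}
Therefore, FOLLOW(S) = {$, z}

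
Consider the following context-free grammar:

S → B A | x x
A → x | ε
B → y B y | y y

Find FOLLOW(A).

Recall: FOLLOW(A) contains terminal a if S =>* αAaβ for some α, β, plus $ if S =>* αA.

We compute FOLLOW(A) using the standard algorithm.
FOLLOW(S) starts with {$}.
FIRST(A) = {x, ε}
FIRST(B) = {y}
FIRST(S) = {x, y}
FOLLOW(A) = {$}
FOLLOW(B) = {$, x, y}
FOLLOW(S) = {$}
Therefore, FOLLOW(A) = {$}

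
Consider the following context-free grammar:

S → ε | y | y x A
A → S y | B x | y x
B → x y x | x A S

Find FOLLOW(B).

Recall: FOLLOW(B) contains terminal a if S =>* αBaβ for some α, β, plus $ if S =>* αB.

We compute FOLLOW(B) using the standard algorithm.
FOLLOW(S) starts with {$}.
FIRST(A) = {x, y}
FIRST(B) = {x}
FIRST(S) = {y, ε}
FOLLOW(A) = {$, x, y}
FOLLOW(B) = {x}
FOLLOW(S) = {$, x, y}
Therefore, FOLLOW(B) = {x}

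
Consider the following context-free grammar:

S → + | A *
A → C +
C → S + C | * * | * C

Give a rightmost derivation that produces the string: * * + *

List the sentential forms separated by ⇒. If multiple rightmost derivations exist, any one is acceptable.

S ⇒ A * ⇒ C + * ⇒ * * + *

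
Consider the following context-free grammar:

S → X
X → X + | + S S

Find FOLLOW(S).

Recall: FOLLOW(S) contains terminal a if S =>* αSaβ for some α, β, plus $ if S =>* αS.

We compute FOLLOW(S) using the standard algorithm.
FOLLOW(S) starts with {$}.
FIRST(S) = {+}
FIRST(X) = {+}
FOLLOW(S) = {$, +}
FOLLOW(X) = {$, +}
Therefore, FOLLOW(S) = {$, +}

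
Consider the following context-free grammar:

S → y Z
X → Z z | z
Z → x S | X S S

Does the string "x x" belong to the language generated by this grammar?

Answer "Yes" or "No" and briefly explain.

No - no valid derivation exists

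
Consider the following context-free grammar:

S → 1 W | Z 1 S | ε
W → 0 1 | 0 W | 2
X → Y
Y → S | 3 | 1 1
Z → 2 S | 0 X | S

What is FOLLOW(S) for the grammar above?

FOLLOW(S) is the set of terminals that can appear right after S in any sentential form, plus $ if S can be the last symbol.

We compute FOLLOW(S) using the standard algorithm.
FOLLOW(S) starts with {$}.
FIRST(S) = {0, 1, 2, ε}
FIRST(W) = {0, 2}
FIRST(X) = {0, 1, 2, 3, ε}
FIRST(Y) = {0, 1, 2, 3, ε}
FIRST(Z) = {0, 1, 2, ε}
FOLLOW(S) = {$, 1}
FOLLOW(W) = {$, 1}
FOLLOW(X) = {1}
FOLLOW(Y) = {1}
FOLLOW(Z) = {1}
Therefore, FOLLOW(S) = {$, 1}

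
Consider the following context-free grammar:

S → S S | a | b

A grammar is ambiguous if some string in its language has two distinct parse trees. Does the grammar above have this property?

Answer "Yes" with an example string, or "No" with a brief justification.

Yes - the string 'a b b a a' has two distinct parse trees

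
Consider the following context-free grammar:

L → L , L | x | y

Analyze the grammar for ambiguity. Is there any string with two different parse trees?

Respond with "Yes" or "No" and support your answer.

Yes - the string 'x , y , y , x , y' has two distinct parse trees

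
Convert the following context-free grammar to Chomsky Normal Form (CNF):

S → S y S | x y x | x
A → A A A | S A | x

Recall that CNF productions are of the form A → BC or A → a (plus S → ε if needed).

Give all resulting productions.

TY → y; TX → x; S → x; A → x; S → S X0; X0 → TY S; S → TX X1; X1 → TY TX; A → A X2; X2 → A A; A → S A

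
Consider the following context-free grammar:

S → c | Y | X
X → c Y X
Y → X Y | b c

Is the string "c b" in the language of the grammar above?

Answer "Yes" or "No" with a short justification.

No - no valid derivation exists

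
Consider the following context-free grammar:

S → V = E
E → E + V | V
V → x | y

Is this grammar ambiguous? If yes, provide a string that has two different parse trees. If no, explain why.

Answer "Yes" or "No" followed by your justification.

No - the grammar is unambiguous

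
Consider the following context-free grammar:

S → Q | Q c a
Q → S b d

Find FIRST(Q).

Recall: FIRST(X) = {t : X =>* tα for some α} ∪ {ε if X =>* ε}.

We compute FIRST(Q) using the standard algorithm.
FIRST(Q) = {}
FIRST(S) = {}
Therefore, FIRST(Q) = {}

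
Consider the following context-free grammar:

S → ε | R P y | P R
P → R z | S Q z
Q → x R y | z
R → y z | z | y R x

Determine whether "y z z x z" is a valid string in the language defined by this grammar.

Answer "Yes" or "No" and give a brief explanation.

No - no valid derivation exists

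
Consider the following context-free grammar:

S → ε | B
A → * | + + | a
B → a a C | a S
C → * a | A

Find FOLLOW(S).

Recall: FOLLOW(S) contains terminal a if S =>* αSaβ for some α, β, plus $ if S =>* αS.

We compute FOLLOW(S) using the standard algorithm.
FOLLOW(S) starts with {$}.
FIRST(A) = {*, +, a}
FIRST(B) = {a}
FIRST(C) = {*, +, a}
FIRST(S) = {a, ε}
FOLLOW(A) = {$}
FOLLOW(B) = {$}
FOLLOW(C) = {$}
FOLLOW(S) = {$}
Therefore, FOLLOW(S) = {$}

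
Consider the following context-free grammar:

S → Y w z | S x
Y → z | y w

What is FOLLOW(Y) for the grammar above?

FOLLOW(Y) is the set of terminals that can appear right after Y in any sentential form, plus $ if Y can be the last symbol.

We compute FOLLOW(Y) using the standard algorithm.
FOLLOW(S) starts with {$}.
FIRST(S) = {y, z}
FIRST(Y) = {y, z}
FOLLOW(S) = {$, x}
FOLLOW(Y) = {w}
Therefore, FOLLOW(Y) = {w}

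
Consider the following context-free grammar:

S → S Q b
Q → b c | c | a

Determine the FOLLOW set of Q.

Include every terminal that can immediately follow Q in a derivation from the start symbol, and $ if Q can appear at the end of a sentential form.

We compute FOLLOW(Q) using the standard algorithm.
FOLLOW(S) starts with {$}.
FIRST(Q) = {a, b, c}
FIRST(S) = {}
FOLLOW(Q) = {b}
FOLLOW(S) = {$, a, b, c}
Therefore, FOLLOW(Q) = {b}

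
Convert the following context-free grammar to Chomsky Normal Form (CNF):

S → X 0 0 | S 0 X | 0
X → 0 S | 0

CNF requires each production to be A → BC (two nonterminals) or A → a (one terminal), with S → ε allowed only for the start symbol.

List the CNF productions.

T0 → 0; S → 0; X → 0; S → X X0; X0 → T0 T0; S → S X1; X1 → T0 X; X → T0 S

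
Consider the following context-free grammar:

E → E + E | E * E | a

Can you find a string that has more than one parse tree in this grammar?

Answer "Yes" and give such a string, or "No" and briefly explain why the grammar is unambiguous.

Yes - the string 'a * a + a * a + a' has two distinct parse trees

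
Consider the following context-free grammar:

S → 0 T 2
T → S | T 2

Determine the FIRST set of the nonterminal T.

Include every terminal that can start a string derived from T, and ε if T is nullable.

We compute FIRST(T) using the standard algorithm.
FIRST(S) = {0}
FIRST(T) = {0}
Therefore, FIRST(T) = {0}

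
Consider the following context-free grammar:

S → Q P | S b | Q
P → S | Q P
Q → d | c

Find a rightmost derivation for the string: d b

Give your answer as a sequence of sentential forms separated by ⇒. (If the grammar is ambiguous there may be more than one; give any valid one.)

S ⇒ S b ⇒ Q b ⇒ d b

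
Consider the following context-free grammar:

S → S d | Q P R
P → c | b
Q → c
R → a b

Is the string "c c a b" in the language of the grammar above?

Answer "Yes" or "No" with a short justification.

Yes - a valid derivation exists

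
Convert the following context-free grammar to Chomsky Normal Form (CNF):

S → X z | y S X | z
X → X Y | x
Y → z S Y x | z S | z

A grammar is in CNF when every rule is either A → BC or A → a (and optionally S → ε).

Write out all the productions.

TZ → z; TY → y; S → z; X → x; TX → x; Y → z; S → X TZ; S → TY X0; X0 → S X; X → X Y; Y → TZ X1; X1 → S X2; X2 → Y TX; Y → TZ S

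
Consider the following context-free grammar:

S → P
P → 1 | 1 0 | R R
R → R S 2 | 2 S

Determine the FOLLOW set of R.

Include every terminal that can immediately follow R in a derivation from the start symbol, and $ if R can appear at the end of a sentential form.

We compute FOLLOW(R) using the standard algorithm.
FOLLOW(S) starts with {$}.
FIRST(P) = {1, 2}
FIRST(R) = {2}
FIRST(S) = {1, 2}
FOLLOW(P) = {$, 1, 2}
FOLLOW(R) = {$, 1, 2}
FOLLOW(S) = {$, 1, 2}
Therefore, FOLLOW(R) = {$, 1, 2}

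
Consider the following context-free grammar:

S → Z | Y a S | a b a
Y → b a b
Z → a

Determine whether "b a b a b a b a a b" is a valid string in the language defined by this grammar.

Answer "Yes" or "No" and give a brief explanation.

No - no valid derivation exists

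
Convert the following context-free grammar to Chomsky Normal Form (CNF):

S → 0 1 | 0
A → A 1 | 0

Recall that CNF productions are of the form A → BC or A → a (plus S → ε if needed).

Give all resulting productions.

T0 → 0; T1 → 1; S → 0; A → 0; S → T0 T1; A → A T1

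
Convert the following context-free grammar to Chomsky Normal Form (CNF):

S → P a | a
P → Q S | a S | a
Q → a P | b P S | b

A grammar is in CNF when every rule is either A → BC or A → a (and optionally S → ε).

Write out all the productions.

TA → a; S → a; P → a; TB → b; Q → b; S → P TA; P → Q S; P → TA S; Q → TA P; Q → TB X0; X0 → P S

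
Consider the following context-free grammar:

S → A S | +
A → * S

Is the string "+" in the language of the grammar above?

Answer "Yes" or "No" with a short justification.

Yes - a valid derivation exists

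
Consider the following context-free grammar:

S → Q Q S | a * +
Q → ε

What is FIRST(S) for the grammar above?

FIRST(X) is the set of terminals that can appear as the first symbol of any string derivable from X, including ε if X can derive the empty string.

We compute FIRST(S) using the standard algorithm.
FIRST(Q) = {ε}
FIRST(S) = {a}
Therefore, FIRST(S) = {a}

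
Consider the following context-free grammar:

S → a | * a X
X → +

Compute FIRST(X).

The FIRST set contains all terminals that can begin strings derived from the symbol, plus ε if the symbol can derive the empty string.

We compute FIRST(X) using the standard algorithm.
FIRST(S) = {*, a}
FIRST(X) = {+}
Therefore, FIRST(X) = {+}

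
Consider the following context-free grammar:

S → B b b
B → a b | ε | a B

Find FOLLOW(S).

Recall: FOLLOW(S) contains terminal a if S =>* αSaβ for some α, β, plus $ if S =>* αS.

We compute FOLLOW(S) using the standard algorithm.
FOLLOW(S) starts with {$}.
FIRST(B) = {a, ε}
FIRST(S) = {a, b}
FOLLOW(B) = {b}
FOLLOW(S) = {$}
Therefore, FOLLOW(S) = {$}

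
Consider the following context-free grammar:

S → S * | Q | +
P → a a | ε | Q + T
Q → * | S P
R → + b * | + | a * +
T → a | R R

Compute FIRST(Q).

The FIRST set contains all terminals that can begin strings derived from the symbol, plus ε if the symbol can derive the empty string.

We compute FIRST(Q) using the standard algorithm.
FIRST(P) = {*, +, a, ε}
FIRST(Q) = {*, +}
FIRST(R) = {+, a}
FIRST(S) = {*, +}
FIRST(T) = {+, a}
Therefore, FIRST(Q) = {*, +}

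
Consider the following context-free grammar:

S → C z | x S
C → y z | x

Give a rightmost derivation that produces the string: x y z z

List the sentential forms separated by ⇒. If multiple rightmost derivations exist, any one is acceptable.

S ⇒ x S ⇒ x C z ⇒ x y z z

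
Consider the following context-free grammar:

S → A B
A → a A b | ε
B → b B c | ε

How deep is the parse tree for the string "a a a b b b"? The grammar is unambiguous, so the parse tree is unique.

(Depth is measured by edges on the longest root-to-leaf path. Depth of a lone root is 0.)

5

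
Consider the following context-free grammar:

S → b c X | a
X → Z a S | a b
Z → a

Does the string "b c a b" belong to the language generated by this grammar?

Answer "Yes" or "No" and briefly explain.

Yes - a valid derivation exists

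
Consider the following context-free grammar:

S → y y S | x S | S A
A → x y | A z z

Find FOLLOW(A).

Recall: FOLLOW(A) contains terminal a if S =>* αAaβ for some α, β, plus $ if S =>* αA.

We compute FOLLOW(A) using the standard algorithm.
FOLLOW(S) starts with {$}.
FIRST(A) = {x}
FIRST(S) = {x, y}
FOLLOW(A) = {$, x, z}
FOLLOW(S) = {$, x}
Therefore, FOLLOW(A) = {$, x, z}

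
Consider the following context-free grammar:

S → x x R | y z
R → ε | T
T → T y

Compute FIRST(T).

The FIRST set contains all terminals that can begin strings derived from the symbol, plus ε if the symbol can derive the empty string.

We compute FIRST(T) using the standard algorithm.
FIRST(R) = {ε}
FIRST(S) = {x, y}
FIRST(T) = {}
Therefore, FIRST(T) = {}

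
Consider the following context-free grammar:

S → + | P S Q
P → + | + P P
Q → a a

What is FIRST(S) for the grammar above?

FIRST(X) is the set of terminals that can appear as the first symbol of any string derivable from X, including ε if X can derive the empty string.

We compute FIRST(S) using the standard algorithm.
FIRST(P) = {+}
FIRST(Q) = {a}
FIRST(S) = {+}
Therefore, FIRST(S) = {+}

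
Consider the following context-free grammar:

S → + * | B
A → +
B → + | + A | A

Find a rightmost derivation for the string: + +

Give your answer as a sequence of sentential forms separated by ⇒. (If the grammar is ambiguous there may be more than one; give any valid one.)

S ⇒ B ⇒ + A ⇒ + +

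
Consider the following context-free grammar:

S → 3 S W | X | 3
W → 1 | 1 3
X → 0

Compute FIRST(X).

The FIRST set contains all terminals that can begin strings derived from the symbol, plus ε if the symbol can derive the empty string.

We compute FIRST(X) using the standard algorithm.
FIRST(S) = {0, 3}
FIRST(W) = {1}
FIRST(X) = {0}
Therefore, FIRST(X) = {0}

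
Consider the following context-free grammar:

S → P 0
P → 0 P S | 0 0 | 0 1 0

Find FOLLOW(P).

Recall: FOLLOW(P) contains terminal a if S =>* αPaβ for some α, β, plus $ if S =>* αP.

We compute FOLLOW(P) using the standard algorithm.
FOLLOW(S) starts with {$}.
FIRST(P) = {0}
FIRST(S) = {0}
FOLLOW(P) = {0}
FOLLOW(S) = {$, 0}
Therefore, FOLLOW(P) = {0}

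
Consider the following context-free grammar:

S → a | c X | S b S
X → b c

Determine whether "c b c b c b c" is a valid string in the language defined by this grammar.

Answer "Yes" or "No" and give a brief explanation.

Yes - a valid derivation exists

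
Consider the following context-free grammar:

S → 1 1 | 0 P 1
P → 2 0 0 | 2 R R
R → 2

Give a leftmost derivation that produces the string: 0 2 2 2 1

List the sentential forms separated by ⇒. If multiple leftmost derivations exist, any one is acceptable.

S ⇒ 0 P 1 ⇒ 0 2 R R 1 ⇒ 0 2 2 R 1 ⇒ 0 2 2 2 1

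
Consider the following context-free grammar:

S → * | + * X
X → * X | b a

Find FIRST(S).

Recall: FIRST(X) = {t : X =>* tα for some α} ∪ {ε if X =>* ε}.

We compute FIRST(S) using the standard algorithm.
FIRST(S) = {*, +}
FIRST(X) = {*, b}
Therefore, FIRST(S) = {*, +}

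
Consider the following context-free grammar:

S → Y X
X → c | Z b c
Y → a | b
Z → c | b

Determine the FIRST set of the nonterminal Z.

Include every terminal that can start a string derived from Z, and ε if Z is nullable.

We compute FIRST(Z) using the standard algorithm.
FIRST(S) = {a, b}
FIRST(X) = {b, c}
FIRST(Y) = {a, b}
FIRST(Z) = {b, c}
Therefore, FIRST(Z) = {b, c}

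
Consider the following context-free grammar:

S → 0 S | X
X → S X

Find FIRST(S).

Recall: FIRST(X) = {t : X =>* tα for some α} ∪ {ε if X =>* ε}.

We compute FIRST(S) using the standard algorithm.
FIRST(S) = {0}
FIRST(X) = {0}
Therefore, FIRST(S) = {0}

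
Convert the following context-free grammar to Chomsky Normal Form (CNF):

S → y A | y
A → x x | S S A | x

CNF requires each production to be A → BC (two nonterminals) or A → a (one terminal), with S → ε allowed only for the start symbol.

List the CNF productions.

TY → y; S → y; TX → x; A → x; S → TY A; A → TX TX; A → S X0; X0 → S A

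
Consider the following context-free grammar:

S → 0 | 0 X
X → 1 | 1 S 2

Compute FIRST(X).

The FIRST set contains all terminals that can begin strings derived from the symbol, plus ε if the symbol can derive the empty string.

We compute FIRST(X) using the standard algorithm.
FIRST(S) = {0}
FIRST(X) = {1}
Therefore, FIRST(X) = {1}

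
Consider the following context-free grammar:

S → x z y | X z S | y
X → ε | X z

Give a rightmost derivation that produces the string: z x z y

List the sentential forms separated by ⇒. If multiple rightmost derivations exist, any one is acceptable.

S ⇒ X z S ⇒ X z x z y ⇒ z x z y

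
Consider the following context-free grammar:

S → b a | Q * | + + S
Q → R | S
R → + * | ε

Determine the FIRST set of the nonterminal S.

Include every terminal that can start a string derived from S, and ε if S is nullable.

We compute FIRST(S) using the standard algorithm.
FIRST(Q) = {*, +, b, ε}
FIRST(R) = {+, ε}
FIRST(S) = {*, +, b}
Therefore, FIRST(S) = {*, +, b}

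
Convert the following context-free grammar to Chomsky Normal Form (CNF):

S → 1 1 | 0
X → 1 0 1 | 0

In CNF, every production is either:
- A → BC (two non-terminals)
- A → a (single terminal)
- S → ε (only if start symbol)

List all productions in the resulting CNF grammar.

T1 → 1; S → 0; T0 → 0; X → 0; S → T1 T1; X → T1 X0; X0 → T0 T1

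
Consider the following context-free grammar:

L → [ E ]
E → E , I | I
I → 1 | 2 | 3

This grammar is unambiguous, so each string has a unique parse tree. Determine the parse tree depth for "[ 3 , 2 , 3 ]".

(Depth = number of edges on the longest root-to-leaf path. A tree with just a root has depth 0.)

5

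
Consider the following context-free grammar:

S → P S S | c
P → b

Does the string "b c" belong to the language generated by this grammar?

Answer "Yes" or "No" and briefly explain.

No - no valid derivation exists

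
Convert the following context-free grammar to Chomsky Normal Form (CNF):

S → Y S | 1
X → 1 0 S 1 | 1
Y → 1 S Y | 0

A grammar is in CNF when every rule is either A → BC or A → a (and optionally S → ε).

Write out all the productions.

S → 1; T1 → 1; T0 → 0; X → 1; Y → 0; S → Y S; X → T1 X0; X0 → T0 X1; X1 → S T1; Y → T1 X2; X2 → S Y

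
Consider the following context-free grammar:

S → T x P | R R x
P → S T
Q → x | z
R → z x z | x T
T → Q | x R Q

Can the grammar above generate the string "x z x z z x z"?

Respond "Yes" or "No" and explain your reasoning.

No - no valid derivation exists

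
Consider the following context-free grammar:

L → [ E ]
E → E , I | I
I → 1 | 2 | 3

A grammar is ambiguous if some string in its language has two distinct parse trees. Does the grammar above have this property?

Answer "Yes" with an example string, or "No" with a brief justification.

No - the grammar is unambiguous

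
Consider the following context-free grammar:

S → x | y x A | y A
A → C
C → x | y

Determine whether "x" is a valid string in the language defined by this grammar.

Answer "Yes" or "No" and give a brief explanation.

Yes - a valid derivation exists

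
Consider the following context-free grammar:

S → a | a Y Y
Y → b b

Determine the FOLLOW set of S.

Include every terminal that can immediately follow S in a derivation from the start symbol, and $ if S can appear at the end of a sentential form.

We compute FOLLOW(S) using the standard algorithm.
FOLLOW(S) starts with {$}.
FIRST(S) = {a}
FIRST(Y) = {b}
FOLLOW(S) = {$}
FOLLOW(Y) = {$, b}
Therefore, FOLLOW(S) = {$}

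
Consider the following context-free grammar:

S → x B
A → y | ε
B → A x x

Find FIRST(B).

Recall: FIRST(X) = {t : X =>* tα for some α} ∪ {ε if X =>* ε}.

We compute FIRST(B) using the standard algorithm.
FIRST(A) = {y, ε}
FIRST(B) = {x, y}
FIRST(S) = {x}
Therefore, FIRST(B) = {x, y}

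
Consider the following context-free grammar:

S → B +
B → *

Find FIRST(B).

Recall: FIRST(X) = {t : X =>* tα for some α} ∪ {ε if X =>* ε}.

We compute FIRST(B) using the standard algorithm.
FIRST(B) = {*}
FIRST(S) = {*}
Therefore, FIRST(B) = {*}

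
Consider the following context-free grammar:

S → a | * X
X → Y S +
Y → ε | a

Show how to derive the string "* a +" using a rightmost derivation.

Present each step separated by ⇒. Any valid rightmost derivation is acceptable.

S ⇒ * X ⇒ * Y S + ⇒ * Y a + ⇒ * a +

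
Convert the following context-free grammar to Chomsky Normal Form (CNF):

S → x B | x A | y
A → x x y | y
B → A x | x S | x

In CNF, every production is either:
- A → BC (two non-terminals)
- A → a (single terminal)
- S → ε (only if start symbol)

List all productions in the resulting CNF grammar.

TX → x; S → y; TY → y; A → y; B → x; S → TX B; S → TX A; A → TX X0; X0 → TX TY; B → A TX; B → TX S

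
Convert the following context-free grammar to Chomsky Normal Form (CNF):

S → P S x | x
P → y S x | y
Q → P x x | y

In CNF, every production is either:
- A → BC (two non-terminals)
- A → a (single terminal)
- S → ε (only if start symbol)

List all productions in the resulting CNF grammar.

TX → x; S → x; TY → y; P → y; Q → y; S → P X0; X0 → S TX; P → TY X1; X1 → S TX; Q → P X2; X2 → TX TX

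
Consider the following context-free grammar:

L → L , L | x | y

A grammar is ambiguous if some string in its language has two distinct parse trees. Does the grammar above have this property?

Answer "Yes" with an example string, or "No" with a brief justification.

Yes - the string 'y , y , y , x' has two distinct parse trees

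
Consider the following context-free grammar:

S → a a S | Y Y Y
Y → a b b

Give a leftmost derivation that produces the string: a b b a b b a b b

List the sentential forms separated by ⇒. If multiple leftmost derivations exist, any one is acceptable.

S ⇒ Y Y Y ⇒ a b b Y Y ⇒ a b b a b b Y ⇒ a b b a b b a b b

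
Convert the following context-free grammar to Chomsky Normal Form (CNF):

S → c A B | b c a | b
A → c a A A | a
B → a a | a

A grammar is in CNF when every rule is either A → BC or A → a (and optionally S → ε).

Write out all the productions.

TC → c; TB → b; TA → a; S → b; A → a; B → a; S → TC X0; X0 → A B; S → TB X1; X1 → TC TA; A → TC X2; X2 → TA X3; X3 → A A; B → TA TA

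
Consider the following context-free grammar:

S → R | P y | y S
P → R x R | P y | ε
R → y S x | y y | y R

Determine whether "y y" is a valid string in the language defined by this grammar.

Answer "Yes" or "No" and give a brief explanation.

Yes - a valid derivation exists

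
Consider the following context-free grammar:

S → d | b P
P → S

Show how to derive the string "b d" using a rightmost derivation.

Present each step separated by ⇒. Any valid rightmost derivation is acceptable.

S ⇒ b P ⇒ b S ⇒ b d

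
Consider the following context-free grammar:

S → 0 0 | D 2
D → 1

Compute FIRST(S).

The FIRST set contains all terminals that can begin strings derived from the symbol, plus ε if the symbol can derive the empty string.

We compute FIRST(S) using the standard algorithm.
FIRST(D) = {1}
FIRST(S) = {0, 1}
Therefore, FIRST(S) = {0, 1}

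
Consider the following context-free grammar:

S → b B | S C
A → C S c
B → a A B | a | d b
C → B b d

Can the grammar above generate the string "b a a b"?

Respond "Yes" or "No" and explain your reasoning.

No - no valid derivation exists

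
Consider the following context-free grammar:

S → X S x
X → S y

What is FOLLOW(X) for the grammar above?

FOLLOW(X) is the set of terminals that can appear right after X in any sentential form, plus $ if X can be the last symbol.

We compute FOLLOW(X) using the standard algorithm.
FOLLOW(S) starts with {$}.
FIRST(S) = {}
FIRST(X) = {}
FOLLOW(S) = {$, x, y}
FOLLOW(X) = {}
Therefore, FOLLOW(X) = {}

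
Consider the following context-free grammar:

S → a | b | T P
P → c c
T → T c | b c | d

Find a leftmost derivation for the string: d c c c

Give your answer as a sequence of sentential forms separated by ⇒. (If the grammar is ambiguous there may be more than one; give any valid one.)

S ⇒ T P ⇒ T c P ⇒ d c P ⇒ d c c c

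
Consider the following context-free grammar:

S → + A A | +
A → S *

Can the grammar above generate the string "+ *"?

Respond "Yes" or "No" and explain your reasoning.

No - no valid derivation exists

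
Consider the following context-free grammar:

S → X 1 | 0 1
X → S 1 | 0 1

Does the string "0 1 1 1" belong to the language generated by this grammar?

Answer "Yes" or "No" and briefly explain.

Yes - a valid derivation exists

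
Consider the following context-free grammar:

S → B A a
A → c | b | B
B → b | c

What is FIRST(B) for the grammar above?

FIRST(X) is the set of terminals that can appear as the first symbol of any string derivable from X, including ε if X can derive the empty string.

We compute FIRST(B) using the standard algorithm.
FIRST(A) = {b, c}
FIRST(B) = {b, c}
FIRST(S) = {b, c}
Therefore, FIRST(B) = {b, c}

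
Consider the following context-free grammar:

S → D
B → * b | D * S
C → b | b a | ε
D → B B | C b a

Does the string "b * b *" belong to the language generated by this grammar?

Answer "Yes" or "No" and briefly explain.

No - no valid derivation exists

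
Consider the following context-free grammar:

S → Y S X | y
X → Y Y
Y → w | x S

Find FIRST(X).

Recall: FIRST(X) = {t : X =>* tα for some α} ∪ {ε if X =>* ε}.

We compute FIRST(X) using the standard algorithm.
FIRST(S) = {w, x, y}
FIRST(X) = {w, x}
FIRST(Y) = {w, x}
Therefore, FIRST(X) = {w, x}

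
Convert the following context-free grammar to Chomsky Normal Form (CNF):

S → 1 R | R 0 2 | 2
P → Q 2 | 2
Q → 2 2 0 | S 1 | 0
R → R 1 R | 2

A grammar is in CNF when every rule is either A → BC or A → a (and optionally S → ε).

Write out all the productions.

T1 → 1; T0 → 0; T2 → 2; S → 2; P → 2; Q → 0; R → 2; S → T1 R; S → R X0; X0 → T0 T2; P → Q T2; Q → T2 X1; X1 → T2 T0; Q → S T1; R → R X2; X2 → T1 R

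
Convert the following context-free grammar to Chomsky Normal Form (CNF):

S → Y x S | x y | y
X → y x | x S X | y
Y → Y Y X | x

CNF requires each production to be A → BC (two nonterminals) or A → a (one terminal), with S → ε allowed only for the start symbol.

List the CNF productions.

TX → x; TY → y; S → y; X → y; Y → x; S → Y X0; X0 → TX S; S → TX TY; X → TY TX; X → TX X1; X1 → S X; Y → Y X2; X2 → Y X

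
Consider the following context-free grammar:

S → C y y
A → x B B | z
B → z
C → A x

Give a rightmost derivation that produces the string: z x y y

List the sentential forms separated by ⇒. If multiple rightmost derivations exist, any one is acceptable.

S ⇒ C y y ⇒ A x y y ⇒ z x y y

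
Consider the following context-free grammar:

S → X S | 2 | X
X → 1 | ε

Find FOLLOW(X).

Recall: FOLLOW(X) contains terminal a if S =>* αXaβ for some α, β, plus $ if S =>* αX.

We compute FOLLOW(X) using the standard algorithm.
FOLLOW(S) starts with {$}.
FIRST(S) = {1, 2, ε}
FIRST(X) = {1, ε}
FOLLOW(S) = {$}
FOLLOW(X) = {$, 1, 2}
Therefore, FOLLOW(X) = {$, 1, 2}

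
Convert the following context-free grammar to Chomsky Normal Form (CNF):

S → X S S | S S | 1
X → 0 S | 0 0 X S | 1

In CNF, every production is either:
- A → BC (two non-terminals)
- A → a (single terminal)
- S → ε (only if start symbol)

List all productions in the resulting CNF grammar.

S → 1; T0 → 0; X → 1; S → X X0; X0 → S S; S → S S; X → T0 S; X → T0 X1; X1 → T0 X2; X2 → X S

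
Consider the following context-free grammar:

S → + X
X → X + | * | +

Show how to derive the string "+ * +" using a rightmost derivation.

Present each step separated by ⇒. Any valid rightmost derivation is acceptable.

S ⇒ + X ⇒ + X + ⇒ + * +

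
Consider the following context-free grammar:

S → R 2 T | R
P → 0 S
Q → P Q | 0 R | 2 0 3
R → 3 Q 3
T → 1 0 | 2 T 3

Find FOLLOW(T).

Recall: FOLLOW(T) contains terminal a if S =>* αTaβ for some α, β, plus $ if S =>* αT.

We compute FOLLOW(T) using the standard algorithm.
FOLLOW(S) starts with {$}.
FIRST(P) = {0}
FIRST(Q) = {0, 2}
FIRST(R) = {3}
FIRST(S) = {3}
FIRST(T) = {1, 2}
FOLLOW(P) = {0, 2}
FOLLOW(Q) = {3}
FOLLOW(R) = {$, 0, 2, 3}
FOLLOW(S) = {$, 0, 2}
FOLLOW(T) = {$, 0, 2, 3}
Therefore, FOLLOW(T) = {$, 0, 2, 3}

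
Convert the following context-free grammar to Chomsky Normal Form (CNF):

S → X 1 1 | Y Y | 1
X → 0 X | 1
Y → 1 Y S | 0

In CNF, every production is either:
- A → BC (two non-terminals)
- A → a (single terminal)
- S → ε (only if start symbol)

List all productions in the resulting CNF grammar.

T1 → 1; S → 1; T0 → 0; X → 1; Y → 0; S → X X0; X0 → T1 T1; S → Y Y; X → T0 X; Y → T1 X1; X1 → Y S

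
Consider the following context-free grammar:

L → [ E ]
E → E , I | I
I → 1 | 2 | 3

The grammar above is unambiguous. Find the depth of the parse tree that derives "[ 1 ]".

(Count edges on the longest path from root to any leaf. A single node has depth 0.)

3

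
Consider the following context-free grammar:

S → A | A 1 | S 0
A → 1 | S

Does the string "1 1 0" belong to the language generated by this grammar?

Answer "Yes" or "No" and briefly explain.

Yes - a valid derivation exists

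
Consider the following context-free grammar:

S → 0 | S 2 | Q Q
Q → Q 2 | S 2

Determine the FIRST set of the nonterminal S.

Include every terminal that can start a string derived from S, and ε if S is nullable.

We compute FIRST(S) using the standard algorithm.
FIRST(Q) = {0}
FIRST(S) = {0}
Therefore, FIRST(S) = {0}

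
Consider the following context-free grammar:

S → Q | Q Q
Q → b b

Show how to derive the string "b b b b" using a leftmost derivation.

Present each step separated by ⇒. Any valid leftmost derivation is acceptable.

S ⇒ Q Q ⇒ b b Q ⇒ b b b b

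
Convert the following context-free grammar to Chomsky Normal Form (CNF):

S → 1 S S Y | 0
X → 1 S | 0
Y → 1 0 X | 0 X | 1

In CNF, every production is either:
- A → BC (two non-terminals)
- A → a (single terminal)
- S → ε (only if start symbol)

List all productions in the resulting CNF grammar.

T1 → 1; S → 0; X → 0; T0 → 0; Y → 1; S → T1 X0; X0 → S X1; X1 → S Y; X → T1 S; Y → T1 X2; X2 → T0 X; Y → T0 X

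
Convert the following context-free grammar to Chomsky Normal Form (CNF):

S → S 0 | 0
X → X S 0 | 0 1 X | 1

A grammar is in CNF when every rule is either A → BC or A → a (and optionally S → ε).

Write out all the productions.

T0 → 0; S → 0; T1 → 1; X → 1; S → S T0; X → X X0; X0 → S T0; X → T0 X1; X1 → T1 X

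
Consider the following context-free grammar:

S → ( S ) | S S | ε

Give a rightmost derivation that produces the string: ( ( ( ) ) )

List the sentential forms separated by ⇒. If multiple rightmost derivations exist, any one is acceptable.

S ⇒ ( S ) ⇒ ( ( S ) ) ⇒ ( ( ( S ) ) ) ⇒ ( ( ( ) ) )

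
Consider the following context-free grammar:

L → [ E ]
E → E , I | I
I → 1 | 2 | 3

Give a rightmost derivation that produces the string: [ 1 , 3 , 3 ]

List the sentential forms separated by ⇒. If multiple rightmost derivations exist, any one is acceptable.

L ⇒ [ E ] ⇒ [ E , I ] ⇒ [ E , 3 ] ⇒ [ E , I , 3 ] ⇒ [ E , 3 , 3 ] ⇒ [ I , 3 , 3 ] ⇒ [ 1 , 3 , 3 ]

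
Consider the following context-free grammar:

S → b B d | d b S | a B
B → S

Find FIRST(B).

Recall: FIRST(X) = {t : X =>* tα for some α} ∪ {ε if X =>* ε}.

We compute FIRST(B) using the standard algorithm.
FIRST(B) = {a, b, d}
FIRST(S) = {a, b, d}
Therefore, FIRST(B) = {a, b, d}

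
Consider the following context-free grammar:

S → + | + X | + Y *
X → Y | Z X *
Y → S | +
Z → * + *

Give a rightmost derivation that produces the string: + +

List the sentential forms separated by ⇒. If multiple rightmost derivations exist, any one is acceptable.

S ⇒ + X ⇒ + Y ⇒ + +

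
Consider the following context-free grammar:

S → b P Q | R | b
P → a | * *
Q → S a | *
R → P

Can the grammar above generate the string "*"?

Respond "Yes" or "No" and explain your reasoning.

No - no valid derivation exists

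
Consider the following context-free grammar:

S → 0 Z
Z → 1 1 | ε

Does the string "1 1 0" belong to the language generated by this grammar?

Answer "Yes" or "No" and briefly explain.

No - no valid derivation exists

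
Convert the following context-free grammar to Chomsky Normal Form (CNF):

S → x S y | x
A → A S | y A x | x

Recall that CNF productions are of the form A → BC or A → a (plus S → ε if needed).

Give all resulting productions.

TX → x; TY → y; S → x; A → x; S → TX X0; X0 → S TY; A → A S; A → TY X1; X1 → A TX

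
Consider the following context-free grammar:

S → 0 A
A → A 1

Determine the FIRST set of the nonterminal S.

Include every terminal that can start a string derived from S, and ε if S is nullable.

We compute FIRST(S) using the standard algorithm.
FIRST(A) = {}
FIRST(S) = {0}
Therefore, FIRST(S) = {0}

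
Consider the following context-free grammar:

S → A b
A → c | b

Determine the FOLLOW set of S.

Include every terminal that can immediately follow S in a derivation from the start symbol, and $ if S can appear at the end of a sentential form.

We compute FOLLOW(S) using the standard algorithm.
FOLLOW(S) starts with {$}.
FIRST(A) = {b, c}
FIRST(S) = {b, c}
FOLLOW(A) = {b}
FOLLOW(S) = {$}
Therefore, FOLLOW(S) = {$}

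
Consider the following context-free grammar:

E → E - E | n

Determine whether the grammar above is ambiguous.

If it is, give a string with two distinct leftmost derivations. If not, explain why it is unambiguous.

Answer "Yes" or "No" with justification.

Yes - the string 'n - n - n - n' has two distinct leftmost derivations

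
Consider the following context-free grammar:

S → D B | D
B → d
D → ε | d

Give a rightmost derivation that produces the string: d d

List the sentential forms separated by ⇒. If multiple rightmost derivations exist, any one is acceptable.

S ⇒ D B ⇒ D d ⇒ d d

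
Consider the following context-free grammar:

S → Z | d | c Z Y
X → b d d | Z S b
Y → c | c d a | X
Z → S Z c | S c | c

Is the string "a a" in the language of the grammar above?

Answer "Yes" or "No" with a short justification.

No - no valid derivation exists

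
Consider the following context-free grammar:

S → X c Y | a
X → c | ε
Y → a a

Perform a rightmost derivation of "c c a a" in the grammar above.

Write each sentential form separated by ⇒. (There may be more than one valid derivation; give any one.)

S ⇒ X c Y ⇒ X c a a ⇒ c c a a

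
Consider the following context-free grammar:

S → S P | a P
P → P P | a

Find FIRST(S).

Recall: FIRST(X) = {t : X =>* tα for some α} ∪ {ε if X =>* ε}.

We compute FIRST(S) using the standard algorithm.
FIRST(P) = {a}
FIRST(S) = {a}
Therefore, FIRST(S) = {a}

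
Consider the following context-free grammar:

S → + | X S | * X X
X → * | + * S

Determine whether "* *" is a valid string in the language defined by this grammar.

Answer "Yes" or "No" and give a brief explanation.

No - no valid derivation exists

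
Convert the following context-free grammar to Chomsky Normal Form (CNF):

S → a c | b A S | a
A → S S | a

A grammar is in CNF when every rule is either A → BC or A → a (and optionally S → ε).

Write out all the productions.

TA → a; TC → c; TB → b; S → a; A → a; S → TA TC; S → TB X0; X0 → A S; A → S S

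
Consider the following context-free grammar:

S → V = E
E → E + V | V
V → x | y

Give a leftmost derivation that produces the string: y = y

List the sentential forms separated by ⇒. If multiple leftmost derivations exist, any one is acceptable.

S ⇒ V = E ⇒ y = E ⇒ y = V ⇒ y = y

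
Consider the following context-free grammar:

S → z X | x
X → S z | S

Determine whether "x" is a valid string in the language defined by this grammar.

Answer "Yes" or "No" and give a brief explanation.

Yes - a valid derivation exists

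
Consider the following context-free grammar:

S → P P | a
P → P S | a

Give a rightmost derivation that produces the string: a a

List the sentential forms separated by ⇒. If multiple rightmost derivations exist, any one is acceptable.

S ⇒ P P ⇒ P a ⇒ a a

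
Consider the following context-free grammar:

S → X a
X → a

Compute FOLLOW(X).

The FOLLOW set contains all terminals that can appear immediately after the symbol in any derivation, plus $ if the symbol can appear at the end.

We compute FOLLOW(X) using the standard algorithm.
FOLLOW(S) starts with {$}.
FIRST(S) = {a}
FIRST(X) = {a}
FOLLOW(S) = {$}
FOLLOW(X) = {a}
Therefore, FOLLOW(X) = {a}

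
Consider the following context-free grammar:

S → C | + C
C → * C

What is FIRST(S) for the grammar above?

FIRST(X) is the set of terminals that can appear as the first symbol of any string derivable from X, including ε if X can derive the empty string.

We compute FIRST(S) using the standard algorithm.
FIRST(C) = {*}
FIRST(S) = {*, +}
Therefore, FIRST(S) = {*, +}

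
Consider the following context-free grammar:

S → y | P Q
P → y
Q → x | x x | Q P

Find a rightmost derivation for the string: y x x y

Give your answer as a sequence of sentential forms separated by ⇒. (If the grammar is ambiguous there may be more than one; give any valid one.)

S ⇒ P Q ⇒ P Q P ⇒ P Q y ⇒ P x x y ⇒ y x x y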